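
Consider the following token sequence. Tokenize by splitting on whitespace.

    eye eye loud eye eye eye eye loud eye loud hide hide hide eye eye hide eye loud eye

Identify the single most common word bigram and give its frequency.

Bigram frequencies (highest first):
  eye eye: 5
  eye loud: 4
  loud eye: 3
  hide hide: 2
  hide eye: 2
  loud hide: 1
  … (1 more, each ≤ 1)

"eye eye", 5 times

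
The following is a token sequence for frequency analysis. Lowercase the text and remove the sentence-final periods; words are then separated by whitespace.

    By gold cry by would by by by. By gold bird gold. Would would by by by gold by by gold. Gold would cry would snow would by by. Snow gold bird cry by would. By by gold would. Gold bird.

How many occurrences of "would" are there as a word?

Scanning the 41 tokens for "would":
  position 5: would
  position 13: would
  position 14: would
  position 23: would
  position 25: would
  position 27: would
  position 35: would
  position 39: would

8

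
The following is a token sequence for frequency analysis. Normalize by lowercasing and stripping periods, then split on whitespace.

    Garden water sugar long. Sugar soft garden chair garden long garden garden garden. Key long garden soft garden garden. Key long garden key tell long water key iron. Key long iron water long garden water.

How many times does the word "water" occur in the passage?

Scanning the 35 tokens for "water":
  position 2: water
  position 26: water
  position 32: water
  position 35: water

4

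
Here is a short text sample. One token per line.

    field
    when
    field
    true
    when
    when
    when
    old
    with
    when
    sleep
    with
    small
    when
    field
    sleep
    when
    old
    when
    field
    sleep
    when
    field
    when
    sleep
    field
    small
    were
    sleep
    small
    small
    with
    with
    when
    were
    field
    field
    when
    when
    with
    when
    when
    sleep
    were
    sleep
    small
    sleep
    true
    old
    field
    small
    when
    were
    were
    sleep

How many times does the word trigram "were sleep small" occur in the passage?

Scanning the 53 overlapping trigram windows for "were sleep small":
  position 28–30: were sleep small
  position 44–46: were sleep small

2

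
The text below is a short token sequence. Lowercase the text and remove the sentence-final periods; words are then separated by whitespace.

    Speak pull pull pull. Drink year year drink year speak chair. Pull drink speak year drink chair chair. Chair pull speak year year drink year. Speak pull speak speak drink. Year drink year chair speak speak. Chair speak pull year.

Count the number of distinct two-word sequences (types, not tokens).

19

40 tokens → 39 bigram windows in total.
Repeated bigrams (each contributes count−1 duplicates):
  drink year: 5
  year drink: 4
  speak pull: 3
  chair chair: 2
  chair pull: 2
  chair speak: 2
  pull drink: 2
  pull pull: 2
  … (6 more repeated)
20 duplicate windows → 39 − 20 = 19 distinct.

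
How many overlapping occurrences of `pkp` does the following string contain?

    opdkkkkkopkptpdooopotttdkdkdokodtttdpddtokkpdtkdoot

1

Sliding a length-3 window over the 51 characters (49 positions):
  position 10–12: pkp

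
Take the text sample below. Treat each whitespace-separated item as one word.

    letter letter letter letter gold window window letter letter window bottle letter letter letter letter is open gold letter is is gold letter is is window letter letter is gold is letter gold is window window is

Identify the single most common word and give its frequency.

"letter", 15 times

Unigram frequencies (highest first):
  letter: 15
  is: 9
  window: 6
  gold: 5
  bottle: 1
  open: 1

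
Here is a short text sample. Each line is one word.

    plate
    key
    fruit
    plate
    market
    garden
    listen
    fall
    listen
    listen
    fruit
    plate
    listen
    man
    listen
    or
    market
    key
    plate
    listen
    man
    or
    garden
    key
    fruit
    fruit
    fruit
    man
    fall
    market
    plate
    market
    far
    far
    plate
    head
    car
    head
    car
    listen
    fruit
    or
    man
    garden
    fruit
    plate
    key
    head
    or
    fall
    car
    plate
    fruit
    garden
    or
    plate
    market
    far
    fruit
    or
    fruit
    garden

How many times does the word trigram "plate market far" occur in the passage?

2

Scanning the 60 overlapping trigram windows for "plate market far":
  position 31–33: plate market far
  position 56–58: plate market far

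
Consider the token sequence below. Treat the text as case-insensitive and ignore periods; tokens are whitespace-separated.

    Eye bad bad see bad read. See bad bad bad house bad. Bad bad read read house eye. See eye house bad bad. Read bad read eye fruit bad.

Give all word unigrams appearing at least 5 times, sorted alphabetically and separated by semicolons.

Unigram counts meeting the condition (at least 5 times):
  bad: 13
  read: 5

bad; read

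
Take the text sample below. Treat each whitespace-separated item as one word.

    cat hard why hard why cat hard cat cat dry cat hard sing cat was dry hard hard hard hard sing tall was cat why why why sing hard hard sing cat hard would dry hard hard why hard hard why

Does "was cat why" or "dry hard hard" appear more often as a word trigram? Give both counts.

"was cat why": 1 occurrence
"dry hard hard": 2 occurrences

"dry hard hard" (2 vs 1)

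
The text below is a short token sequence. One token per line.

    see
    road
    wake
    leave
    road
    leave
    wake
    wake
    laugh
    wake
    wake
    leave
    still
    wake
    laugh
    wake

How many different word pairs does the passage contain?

16 tokens → 15 bigram windows in total.
Repeated bigrams (each contributes count−1 duplicates):
  laugh wake: 2
  wake laugh: 2
  wake leave: 2
  wake wake: 2
4 duplicate windows → 15 − 4 = 11 distinct.

11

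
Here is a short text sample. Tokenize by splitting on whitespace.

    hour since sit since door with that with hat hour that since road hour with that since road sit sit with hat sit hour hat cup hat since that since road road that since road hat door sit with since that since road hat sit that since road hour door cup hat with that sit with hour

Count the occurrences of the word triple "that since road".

Scanning the 55 overlapping trigram windows for "that since road":
  position 11–13: that since road
  position 16–18: that since road
  position 29–31: that since road
  position 33–35: that since road
  position 41–43: that since road
  position 46–48: that since road

6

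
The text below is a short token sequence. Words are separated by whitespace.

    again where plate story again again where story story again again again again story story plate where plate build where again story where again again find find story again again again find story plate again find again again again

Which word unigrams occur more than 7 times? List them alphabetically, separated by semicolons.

Unigram counts meeting the condition (more than 7 times):
  again: 17
  story: 8

again; story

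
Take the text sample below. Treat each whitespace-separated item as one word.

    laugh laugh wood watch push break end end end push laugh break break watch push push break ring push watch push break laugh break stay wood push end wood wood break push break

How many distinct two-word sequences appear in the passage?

33 tokens → 32 bigram windows in total.
Repeated bigrams (each contributes count−1 duplicates):
  push break: 4
  watch push: 3
  end end: 2
  laugh break: 2
7 duplicate windows → 32 − 7 = 25 distinct.

25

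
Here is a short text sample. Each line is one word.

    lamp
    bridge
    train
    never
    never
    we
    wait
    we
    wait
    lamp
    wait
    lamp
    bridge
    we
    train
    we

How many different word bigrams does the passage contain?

16 tokens → 15 bigram windows in total.
Repeated bigrams (each contributes count−1 duplicates):
  lamp bridge: 2
  wait lamp: 2
  we wait: 2
3 duplicate windows → 15 − 3 = 12 distinct.

12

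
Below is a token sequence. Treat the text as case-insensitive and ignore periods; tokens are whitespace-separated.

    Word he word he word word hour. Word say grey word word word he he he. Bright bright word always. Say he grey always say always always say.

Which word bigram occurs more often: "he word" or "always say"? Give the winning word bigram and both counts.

"he word": 2 occurrences
"always say": 3 occurrences

"always say" (3 vs 2)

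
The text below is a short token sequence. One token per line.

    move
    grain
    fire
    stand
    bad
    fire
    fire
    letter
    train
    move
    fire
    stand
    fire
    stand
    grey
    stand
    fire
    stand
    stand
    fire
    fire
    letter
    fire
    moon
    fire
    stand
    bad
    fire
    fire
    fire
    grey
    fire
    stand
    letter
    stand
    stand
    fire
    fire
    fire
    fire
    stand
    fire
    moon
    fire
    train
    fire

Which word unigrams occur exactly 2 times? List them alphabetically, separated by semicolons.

Unigram counts meeting the condition (exactly 2 times):
  bad: 2
  grey: 2
  moon: 2
  move: 2
  train: 2

bad; grey; moon; move; train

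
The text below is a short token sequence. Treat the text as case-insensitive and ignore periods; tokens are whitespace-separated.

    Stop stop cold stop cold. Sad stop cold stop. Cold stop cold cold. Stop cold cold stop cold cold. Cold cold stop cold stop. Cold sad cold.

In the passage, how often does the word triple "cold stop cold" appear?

7

Scanning the 25 overlapping trigram windows for "cold stop cold":
  position 3–5: cold stop cold
  position 8–10: cold stop cold
  position 10–12: cold stop cold
  position 13–15: cold stop cold
  position 16–18: cold stop cold
  position 21–23: cold stop cold
  position 23–25: cold stop cold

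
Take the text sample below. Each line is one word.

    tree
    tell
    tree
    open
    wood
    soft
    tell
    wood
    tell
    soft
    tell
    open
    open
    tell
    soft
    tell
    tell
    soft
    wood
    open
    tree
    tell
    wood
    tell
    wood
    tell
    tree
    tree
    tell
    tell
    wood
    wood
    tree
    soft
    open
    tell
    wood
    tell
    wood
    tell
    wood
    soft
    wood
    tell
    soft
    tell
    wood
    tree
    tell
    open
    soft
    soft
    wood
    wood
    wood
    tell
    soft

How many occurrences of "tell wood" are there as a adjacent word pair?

Scanning the 56 overlapping bigram windows for "tell wood":
  position 7–8: tell wood
  position 22–23: tell wood
  position 24–25: tell wood
  position 30–31: tell wood
  position 36–37: tell wood
  position 38–39: tell wood
  position 40–41: tell wood
  position 46–47: tell wood

8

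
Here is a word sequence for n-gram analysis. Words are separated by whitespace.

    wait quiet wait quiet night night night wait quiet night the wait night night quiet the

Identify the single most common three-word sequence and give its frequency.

"wait quiet night", 2 times

Trigram frequencies (highest first):
  wait quiet night: 2
  wait quiet wait: 1
  quiet wait quiet: 1
  quiet night night: 1
  night night night: 1
  night night wait: 1
  … (7 more, each ≤ 1)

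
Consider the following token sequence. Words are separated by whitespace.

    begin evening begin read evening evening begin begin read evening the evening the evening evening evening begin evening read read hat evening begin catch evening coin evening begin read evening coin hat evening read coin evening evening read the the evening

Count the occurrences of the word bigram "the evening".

3

Scanning the 40 overlapping bigram windows for "the evening":
  position 11–12: the evening
  position 13–14: the evening
  position 40–41: the evening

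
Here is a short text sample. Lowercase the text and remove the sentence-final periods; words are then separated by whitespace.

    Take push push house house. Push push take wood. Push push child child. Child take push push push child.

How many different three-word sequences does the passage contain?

19 tokens → 17 trigram windows in total.
Repeated trigrams (each contributes count−1 duplicates):
  push push child: 2
  take push push: 2
2 duplicate windows → 17 − 2 = 15 distinct.

15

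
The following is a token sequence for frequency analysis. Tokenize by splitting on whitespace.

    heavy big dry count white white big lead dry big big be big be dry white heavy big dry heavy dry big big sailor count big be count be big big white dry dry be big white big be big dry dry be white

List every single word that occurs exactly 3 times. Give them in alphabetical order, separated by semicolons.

count; heavy

Unigram counts meeting the condition (exactly 3 times):
  count: 3
  heavy: 3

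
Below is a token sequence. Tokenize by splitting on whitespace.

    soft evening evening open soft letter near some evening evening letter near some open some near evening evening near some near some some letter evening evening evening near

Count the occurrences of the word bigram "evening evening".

5

Scanning the 27 overlapping bigram windows for "evening evening":
  position 2–3: evening evening
  position 9–10: evening evening
  position 17–18: evening evening
  position 25–26: evening evening
  position 26–27: evening evening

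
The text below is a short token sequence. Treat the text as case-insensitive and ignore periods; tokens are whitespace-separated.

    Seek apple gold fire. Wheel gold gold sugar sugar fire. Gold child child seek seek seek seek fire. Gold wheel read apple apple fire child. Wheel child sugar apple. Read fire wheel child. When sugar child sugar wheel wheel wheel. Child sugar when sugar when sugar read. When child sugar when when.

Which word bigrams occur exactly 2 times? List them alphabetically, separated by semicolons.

fire gold; fire wheel; wheel wheel

Bigram counts meeting the condition (exactly 2 times):
  fire gold: 2
  fire wheel: 2
  wheel wheel: 2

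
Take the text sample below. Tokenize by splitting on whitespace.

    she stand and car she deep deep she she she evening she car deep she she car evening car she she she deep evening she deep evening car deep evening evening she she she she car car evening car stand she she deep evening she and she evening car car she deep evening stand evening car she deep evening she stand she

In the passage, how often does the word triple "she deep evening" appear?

5

Scanning the 60 overlapping trigram windows for "she deep evening":
  position 22–24: she deep evening
  position 25–27: she deep evening
  position 42–44: she deep evening
  position 51–53: she deep evening
  position 57–59: she deep evening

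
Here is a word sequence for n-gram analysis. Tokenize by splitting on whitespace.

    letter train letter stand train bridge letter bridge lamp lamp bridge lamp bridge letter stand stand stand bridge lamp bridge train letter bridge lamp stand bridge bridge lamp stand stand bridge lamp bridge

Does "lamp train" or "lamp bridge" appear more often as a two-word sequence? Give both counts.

"lamp bridge" (4 vs 0)

"lamp train": 0 occurrences
"lamp bridge": 4 occurrences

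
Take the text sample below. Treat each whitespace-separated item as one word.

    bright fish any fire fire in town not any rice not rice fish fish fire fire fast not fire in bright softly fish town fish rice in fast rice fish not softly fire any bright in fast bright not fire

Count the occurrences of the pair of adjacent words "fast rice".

Scanning the 39 overlapping bigram windows for "fast rice":
  position 28–29: fast rice

1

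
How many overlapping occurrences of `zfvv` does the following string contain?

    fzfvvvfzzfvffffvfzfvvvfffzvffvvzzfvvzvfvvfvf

Sliding a length-4 window over the 44 characters (41 positions):
  position 2–5: zfvv
  position 18–21: zfvv
  position 33–36: zfvv

3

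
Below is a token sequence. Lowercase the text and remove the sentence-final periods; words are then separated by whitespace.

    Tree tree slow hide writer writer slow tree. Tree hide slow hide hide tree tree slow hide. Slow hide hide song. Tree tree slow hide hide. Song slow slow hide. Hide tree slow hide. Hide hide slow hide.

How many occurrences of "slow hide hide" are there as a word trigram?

5

Scanning the 36 overlapping trigram windows for "slow hide hide":
  position 11–13: slow hide hide
  position 18–20: slow hide hide
  position 24–26: slow hide hide
  position 29–31: slow hide hide
  position 33–35: slow hide hide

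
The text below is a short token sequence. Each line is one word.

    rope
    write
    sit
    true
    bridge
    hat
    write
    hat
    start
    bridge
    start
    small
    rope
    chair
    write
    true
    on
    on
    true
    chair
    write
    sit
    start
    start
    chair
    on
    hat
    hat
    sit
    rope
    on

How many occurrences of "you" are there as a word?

Scanning the 31 tokens for "you":
  (none found)

0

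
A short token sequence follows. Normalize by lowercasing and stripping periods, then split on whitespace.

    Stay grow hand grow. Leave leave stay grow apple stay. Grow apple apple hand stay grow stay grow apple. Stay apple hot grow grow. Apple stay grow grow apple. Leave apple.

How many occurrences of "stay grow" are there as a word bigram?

Scanning the 30 overlapping bigram windows for "stay grow":
  position 1–2: stay grow
  position 7–8: stay grow
  position 10–11: stay grow
  position 15–16: stay grow
  position 17–18: stay grow
  position 26–27: stay grow

6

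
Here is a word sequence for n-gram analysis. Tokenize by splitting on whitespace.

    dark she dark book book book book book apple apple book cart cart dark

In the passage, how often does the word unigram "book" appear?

6

Scanning the 14 tokens for "book":
  position 4: book
  position 5: book
  position 6: book
  position 7: book
  position 8: book
  position 11: book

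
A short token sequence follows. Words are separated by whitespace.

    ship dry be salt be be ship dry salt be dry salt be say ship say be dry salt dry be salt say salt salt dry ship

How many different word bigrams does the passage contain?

17

27 tokens → 26 bigram windows in total.
Repeated bigrams (each contributes count−1 duplicates):
  dry salt: 3
  salt be: 3
  be dry: 2
  be salt: 2
  dry be: 2
  salt dry: 2
  ship dry: 2
9 duplicate windows → 26 − 9 = 17 distinct.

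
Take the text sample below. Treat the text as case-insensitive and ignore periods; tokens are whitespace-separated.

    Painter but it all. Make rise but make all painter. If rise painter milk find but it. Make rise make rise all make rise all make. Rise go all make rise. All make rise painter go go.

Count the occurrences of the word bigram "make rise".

7

Scanning the 36 overlapping bigram windows for "make rise":
  position 5–6: make rise
  position 18–19: make rise
  position 20–21: make rise
  position 23–24: make rise
  position 26–27: make rise
  position 30–31: make rise
  position 33–34: make rise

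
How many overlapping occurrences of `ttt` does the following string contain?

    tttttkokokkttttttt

8

Sliding a length-3 window over the 18 characters (16 positions):
  position 1–3: ttt
  position 2–4: ttt
  position 3–5: ttt
  position 12–14: ttt
  position 13–15: ttt
  position 14–16: ttt
  position 15–17: ttt
  position 16–18: ttt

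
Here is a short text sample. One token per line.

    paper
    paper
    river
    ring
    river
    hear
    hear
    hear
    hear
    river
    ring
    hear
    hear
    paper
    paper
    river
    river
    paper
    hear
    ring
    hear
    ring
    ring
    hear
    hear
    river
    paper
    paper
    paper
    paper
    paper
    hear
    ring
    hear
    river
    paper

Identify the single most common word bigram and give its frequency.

Bigram frequencies (highest first):
  paper paper: 6
  hear hear: 5
  ring hear: 4
  hear river: 3
  river paper: 3
  hear ring: 3
  … (8 more, each ≤ 2)

"paper paper", 6 times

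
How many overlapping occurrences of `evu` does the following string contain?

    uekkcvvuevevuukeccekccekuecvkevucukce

2

Sliding a length-3 window over the 37 characters (35 positions):
  position 11–13: evu
  position 30–32: evu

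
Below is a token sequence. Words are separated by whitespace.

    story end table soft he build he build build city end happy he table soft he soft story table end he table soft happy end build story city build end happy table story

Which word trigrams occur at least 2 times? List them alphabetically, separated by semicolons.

Trigram counts meeting the condition (at least 2 times):
  he table soft: 2
  table soft he: 2

he table soft; table soft he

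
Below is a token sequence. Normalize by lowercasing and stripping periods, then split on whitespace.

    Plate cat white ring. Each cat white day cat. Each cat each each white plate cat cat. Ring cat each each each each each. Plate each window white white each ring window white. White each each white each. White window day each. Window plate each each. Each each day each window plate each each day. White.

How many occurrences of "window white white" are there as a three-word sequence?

2

Scanning the 54 overlapping trigram windows for "window white white":
  position 27–29: window white white
  position 32–34: window white white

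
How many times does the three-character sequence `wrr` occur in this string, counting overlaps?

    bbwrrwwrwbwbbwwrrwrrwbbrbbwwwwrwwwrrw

Sliding a length-3 window over the 37 characters (35 positions):
  position 3–5: wrr
  position 15–17: wrr
  position 18–20: wrr
  position 34–36: wrr

4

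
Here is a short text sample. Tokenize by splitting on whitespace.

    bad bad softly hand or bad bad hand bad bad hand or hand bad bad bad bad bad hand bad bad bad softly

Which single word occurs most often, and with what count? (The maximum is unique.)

"bad", 14 times

Unigram frequencies (highest first):
  bad: 14
  hand: 5
  softly: 2
  or: 2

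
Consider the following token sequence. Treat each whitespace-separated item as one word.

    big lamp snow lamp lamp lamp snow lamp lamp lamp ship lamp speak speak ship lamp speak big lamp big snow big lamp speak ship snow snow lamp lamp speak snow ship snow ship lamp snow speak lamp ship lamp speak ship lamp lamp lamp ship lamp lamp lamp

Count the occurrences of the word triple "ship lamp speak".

3

Scanning the 47 overlapping trigram windows for "ship lamp speak":
  position 11–13: ship lamp speak
  position 15–17: ship lamp speak
  position 39–41: ship lamp speak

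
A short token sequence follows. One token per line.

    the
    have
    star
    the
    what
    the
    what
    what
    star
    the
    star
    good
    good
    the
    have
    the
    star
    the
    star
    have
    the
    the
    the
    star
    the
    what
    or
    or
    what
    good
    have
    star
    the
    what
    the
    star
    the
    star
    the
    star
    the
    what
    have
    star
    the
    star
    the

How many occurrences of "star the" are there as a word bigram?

Scanning the 46 overlapping bigram windows for "star the":
  position 3–4: star the
  position 9–10: star the
  position 17–18: star the
  position 24–25: star the
  position 32–33: star the
  position 36–37: star the
  position 38–39: star the
  position 40–41: star the
  position 44–45: star the
  position 46–47: star the

10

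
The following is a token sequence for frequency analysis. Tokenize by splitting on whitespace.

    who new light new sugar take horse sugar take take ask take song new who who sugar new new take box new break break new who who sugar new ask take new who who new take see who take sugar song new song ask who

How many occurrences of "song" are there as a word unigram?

3

Scanning the 45 tokens for "song":
  position 13: song
  position 41: song
  position 43: song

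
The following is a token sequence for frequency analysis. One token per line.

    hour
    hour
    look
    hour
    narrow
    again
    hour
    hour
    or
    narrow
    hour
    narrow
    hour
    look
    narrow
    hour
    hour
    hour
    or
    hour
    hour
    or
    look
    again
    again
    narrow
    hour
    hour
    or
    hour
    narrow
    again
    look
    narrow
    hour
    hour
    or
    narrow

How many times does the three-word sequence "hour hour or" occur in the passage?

5

Scanning the 36 overlapping trigram windows for "hour hour or":
  position 7–9: hour hour or
  position 17–19: hour hour or
  position 20–22: hour hour or
  position 27–29: hour hour or
  position 35–37: hour hour or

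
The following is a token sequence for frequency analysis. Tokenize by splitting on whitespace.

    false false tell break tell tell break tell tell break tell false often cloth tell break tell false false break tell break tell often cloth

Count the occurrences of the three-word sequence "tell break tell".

5

Scanning the 23 overlapping trigram windows for "tell break tell":
  position 3–5: tell break tell
  position 6–8: tell break tell
  position 9–11: tell break tell
  position 15–17: tell break tell
  position 21–23: tell break tell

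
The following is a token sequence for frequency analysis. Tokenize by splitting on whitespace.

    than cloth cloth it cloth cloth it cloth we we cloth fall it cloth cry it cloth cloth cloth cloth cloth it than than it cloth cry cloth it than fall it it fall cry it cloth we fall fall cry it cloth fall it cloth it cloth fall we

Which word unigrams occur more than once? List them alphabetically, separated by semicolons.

cloth; cry; fall; it; than; we

Unigram counts meeting the condition (more than once):
  cloth: 18
  cry: 4
  fall: 7
  it: 13
  than: 4
  we: 4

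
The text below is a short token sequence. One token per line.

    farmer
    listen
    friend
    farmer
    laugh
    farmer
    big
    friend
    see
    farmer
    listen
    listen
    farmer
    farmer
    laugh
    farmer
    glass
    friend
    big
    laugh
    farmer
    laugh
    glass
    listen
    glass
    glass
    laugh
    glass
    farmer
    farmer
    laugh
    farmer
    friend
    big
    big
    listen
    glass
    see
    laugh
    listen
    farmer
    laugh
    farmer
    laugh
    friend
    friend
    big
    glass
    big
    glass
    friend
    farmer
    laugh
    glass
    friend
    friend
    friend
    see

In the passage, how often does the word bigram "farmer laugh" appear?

Scanning the 57 overlapping bigram windows for "farmer laugh":
  position 4–5: farmer laugh
  position 14–15: farmer laugh
  position 21–22: farmer laugh
  position 30–31: farmer laugh
  position 41–42: farmer laugh
  position 43–44: farmer laugh
  position 52–53: farmer laugh

7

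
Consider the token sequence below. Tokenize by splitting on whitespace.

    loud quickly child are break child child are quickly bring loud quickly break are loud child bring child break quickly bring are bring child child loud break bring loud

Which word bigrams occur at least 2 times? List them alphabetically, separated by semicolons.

bring child; bring loud; child are; child child; loud quickly; quickly bring

Bigram counts meeting the condition (at least 2 times):
  bring child: 2
  bring loud: 2
  child are: 2
  child child: 2
  loud quickly: 2
  quickly bring: 2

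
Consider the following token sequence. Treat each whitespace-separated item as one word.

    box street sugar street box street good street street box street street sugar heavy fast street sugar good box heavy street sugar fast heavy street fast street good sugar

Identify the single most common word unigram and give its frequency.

Unigram frequencies (highest first):
  street: 11
  sugar: 5
  box: 4
  good: 3
  heavy: 3
  fast: 3

"street", 11 times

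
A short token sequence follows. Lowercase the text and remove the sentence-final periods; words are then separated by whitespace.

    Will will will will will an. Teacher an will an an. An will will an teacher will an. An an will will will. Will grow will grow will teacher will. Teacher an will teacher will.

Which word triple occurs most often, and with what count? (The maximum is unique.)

"will will will", 5 times

Trigram frequencies (highest first):
  will will will: 5
  will will an: 2
  will an teacher: 2
  teacher an will: 2
  will an an: 2
  an an an: 2
  … (14 more, each ≤ 2)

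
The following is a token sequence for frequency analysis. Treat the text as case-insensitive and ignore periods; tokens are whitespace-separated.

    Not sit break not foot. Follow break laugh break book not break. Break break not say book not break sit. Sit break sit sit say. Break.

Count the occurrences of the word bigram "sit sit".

Scanning the 25 overlapping bigram windows for "sit sit":
  position 20–21: sit sit
  position 23–24: sit sit

2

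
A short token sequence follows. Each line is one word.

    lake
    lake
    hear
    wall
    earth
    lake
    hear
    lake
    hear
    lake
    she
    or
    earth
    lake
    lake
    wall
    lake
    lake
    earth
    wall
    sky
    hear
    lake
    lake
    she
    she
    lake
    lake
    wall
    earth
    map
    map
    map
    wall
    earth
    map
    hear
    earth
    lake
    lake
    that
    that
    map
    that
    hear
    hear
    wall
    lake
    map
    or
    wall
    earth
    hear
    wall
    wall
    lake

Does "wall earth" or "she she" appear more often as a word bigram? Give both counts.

"wall earth" (4 vs 1)

"wall earth": 4 occurrences
"she she": 1 occurrence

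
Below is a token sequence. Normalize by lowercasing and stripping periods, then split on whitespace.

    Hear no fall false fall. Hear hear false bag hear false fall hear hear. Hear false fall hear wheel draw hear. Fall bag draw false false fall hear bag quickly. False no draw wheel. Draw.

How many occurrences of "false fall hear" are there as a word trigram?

Scanning the 33 overlapping trigram windows for "false fall hear":
  position 4–6: false fall hear
  position 11–13: false fall hear
  position 16–18: false fall hear
  position 26–28: false fall hear

4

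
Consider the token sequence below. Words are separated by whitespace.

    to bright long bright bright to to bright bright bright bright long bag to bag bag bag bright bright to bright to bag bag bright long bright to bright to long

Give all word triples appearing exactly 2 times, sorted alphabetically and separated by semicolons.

Trigram counts meeting the condition (exactly 2 times):
  bag bag bright: 2
  bright bright bright: 2
  bright bright to: 2
  bright long bright: 2
  bright to bright: 2
  to bag bag: 2
  to bright to: 2

bag bag bright; bright bright bright; bright bright to; bright long bright; bright to bright; to bag bag; to bright to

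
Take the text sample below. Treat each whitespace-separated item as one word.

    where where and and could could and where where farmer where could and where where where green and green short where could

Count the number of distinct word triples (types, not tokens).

18

22 tokens → 20 trigram windows in total.
Repeated trigrams (each contributes count−1 duplicates):
  and where where: 2
  could and where: 2
2 duplicate windows → 20 − 2 = 18 distinct.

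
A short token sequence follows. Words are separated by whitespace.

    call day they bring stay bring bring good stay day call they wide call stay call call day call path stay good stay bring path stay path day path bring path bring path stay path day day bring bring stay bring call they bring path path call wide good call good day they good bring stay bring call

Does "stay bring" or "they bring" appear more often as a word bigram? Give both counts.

"stay bring": 4 occurrences
"they bring": 2 occurrences

"stay bring" (4 vs 2)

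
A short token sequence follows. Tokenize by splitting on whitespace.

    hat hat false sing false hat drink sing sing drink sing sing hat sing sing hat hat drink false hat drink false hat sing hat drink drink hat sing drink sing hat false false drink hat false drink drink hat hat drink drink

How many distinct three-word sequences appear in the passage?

32

43 tokens → 41 trigram windows in total.
Repeated trigrams (each contributes count−1 duplicates):
  drink drink hat: 2
  drink false hat: 2
  drink sing sing: 2
  false hat drink: 2
  hat drink drink: 2
  hat drink false: 2
  hat hat drink: 2
  sing drink sing: 2
  … (1 more repeated)
9 duplicate windows → 41 − 9 = 32 distinct.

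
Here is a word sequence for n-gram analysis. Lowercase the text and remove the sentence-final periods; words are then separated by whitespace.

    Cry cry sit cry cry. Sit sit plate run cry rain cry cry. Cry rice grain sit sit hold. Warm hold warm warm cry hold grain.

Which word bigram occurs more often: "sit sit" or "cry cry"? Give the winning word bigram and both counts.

"sit sit": 2 occurrences
"cry cry": 4 occurrences

"cry cry" (4 vs 2)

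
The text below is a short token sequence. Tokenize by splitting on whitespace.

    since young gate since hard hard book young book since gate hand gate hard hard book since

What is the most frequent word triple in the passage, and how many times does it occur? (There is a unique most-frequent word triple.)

"hard hard book", 2 times

Trigram frequencies (highest first):
  hard hard book: 2
  since young gate: 1
  young gate since: 1
  gate since hard: 1
  since hard hard: 1
  hard book young: 1
  … (8 more, each ≤ 1)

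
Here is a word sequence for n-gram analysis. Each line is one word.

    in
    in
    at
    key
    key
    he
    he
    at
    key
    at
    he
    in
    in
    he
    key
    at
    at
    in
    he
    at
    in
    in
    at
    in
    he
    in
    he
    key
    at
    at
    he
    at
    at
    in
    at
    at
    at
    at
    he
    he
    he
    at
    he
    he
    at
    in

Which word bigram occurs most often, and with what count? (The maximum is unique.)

"at at", 6 times

Bigram frequencies (highest first):
  at at: 6
  he at: 5
  at in: 5
  he he: 4
  at he: 4
  in he: 4
  … (8 more, each ≤ 3)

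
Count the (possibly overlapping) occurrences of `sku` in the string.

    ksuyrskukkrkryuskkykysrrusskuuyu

Sliding a length-3 window over the 32 characters (30 positions):
  position 6–8: sku
  position 27–29: sku

2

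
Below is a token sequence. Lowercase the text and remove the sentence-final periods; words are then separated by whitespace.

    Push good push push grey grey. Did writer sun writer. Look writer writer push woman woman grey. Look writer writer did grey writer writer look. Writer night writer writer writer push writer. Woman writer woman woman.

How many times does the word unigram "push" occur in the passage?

Scanning the 36 tokens for "push":
  position 1: push
  position 3: push
  position 4: push
  position 14: push
  position 31: push

5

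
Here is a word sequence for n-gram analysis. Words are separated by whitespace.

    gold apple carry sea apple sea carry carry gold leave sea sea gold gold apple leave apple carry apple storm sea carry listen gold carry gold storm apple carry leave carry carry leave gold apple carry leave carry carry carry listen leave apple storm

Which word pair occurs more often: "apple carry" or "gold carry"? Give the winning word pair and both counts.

"apple carry" (4 vs 1)

"apple carry": 4 occurrences
"gold carry": 1 occurrence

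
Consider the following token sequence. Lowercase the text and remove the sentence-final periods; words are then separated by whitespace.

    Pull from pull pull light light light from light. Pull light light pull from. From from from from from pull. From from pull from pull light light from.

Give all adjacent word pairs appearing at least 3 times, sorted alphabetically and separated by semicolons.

from from; from pull; light light; pull from; pull light

Bigram counts meeting the condition (at least 3 times):
  from from: 6
  from pull: 4
  light light: 4
  pull from: 4
  pull light: 3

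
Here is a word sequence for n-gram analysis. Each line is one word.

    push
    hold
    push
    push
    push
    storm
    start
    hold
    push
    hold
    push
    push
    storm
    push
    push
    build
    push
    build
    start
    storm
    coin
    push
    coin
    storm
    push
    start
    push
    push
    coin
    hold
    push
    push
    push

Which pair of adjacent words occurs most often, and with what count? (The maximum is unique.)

Bigram frequencies (highest first):
  push push: 7
  hold push: 4
  push hold: 2
  push storm: 2
  storm push: 2
  push build: 2
  … (12 more, each ≤ 2)

"push push", 7 times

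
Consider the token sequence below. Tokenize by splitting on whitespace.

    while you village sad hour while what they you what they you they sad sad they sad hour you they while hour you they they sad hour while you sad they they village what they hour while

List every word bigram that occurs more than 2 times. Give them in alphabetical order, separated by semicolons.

hour while; sad hour; they sad; what they; you they

Bigram counts meeting the condition (more than 2 times):
  hour while: 3
  sad hour: 3
  they sad: 3
  what they: 3
  you they: 3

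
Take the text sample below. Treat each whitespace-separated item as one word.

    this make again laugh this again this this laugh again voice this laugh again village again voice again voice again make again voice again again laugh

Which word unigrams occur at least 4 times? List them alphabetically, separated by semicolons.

Unigram counts meeting the condition (at least 4 times):
  again: 10
  laugh: 4
  this: 5
  voice: 4

again; laugh; this; voice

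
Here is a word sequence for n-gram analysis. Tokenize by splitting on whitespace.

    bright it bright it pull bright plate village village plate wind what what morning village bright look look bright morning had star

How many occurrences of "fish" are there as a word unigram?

0

Scanning the 22 tokens for "fish":
  (none found)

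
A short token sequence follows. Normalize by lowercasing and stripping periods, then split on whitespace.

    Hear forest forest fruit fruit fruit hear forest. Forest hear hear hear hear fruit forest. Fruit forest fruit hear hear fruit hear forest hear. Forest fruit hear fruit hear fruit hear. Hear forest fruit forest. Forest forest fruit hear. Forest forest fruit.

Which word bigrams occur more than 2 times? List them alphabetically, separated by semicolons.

forest forest; forest fruit; fruit forest; fruit hear; hear forest; hear fruit; hear hear

Bigram counts meeting the condition (more than 2 times):
  forest forest: 5
  forest fruit: 7
  fruit forest: 3
  fruit hear: 7
  hear forest: 6
  hear fruit: 4
  hear hear: 5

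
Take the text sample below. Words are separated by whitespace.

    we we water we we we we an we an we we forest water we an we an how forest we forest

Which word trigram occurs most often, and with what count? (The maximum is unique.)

"we an we", 3 times

Trigram frequencies (highest first):
  we an we: 3
  we we we: 2
  an we an: 2
  we we water: 1
  we water we: 1
  water we we: 1
  … (10 more, each ≤ 1)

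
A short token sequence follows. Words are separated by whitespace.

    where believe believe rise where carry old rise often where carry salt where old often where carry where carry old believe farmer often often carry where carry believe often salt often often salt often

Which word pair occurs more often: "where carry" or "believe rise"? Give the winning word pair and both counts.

"where carry" (5 vs 1)

"where carry": 5 occurrences
"believe rise": 1 occurrence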